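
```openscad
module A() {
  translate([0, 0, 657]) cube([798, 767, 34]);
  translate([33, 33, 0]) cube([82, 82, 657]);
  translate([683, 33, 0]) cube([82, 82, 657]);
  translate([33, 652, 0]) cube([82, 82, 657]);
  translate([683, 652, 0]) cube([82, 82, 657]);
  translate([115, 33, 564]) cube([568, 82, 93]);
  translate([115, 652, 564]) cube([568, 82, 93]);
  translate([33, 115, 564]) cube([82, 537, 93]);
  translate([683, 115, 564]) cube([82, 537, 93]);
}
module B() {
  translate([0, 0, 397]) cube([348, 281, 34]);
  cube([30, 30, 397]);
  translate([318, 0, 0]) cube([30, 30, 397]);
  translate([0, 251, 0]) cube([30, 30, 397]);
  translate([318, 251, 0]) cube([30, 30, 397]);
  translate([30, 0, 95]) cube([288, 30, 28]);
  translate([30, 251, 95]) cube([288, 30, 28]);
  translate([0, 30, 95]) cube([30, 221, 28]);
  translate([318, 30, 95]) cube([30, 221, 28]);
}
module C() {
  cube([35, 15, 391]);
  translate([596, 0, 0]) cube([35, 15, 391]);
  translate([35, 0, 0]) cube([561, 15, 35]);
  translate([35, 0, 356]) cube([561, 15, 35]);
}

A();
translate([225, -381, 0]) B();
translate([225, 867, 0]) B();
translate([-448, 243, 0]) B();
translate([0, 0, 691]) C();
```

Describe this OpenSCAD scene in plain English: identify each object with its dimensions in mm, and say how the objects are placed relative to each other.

A is a table: top 798 mm (x) × 767 mm (y), 34 mm thick, upper face at z = 691 mm, on four 82×82 mm square legs, each inset 33 mm from the nearest pair of top edges, running from z = 0 to the bottom of the top. Four apron rails, 82 mm thick and 93 mm tall, run between adjacent legs with their top edges flush with the underside of the top and their outer faces flush with the legs' outer faces.

B is a four-legged stool. The seat is a 348×281×34 mm slab whose top surface is at z = 431 mm; four square legs, each 30×30 mm in cross-section, run from the floor (z = 0) to the underside of the seat, each flush with a corner of the seat. Four stretchers, 30 mm wide and 28 mm tall, connect adjacent legs with their undersides at z = 95 mm, each running between the inner faces of the legs it joins and aligned with the legs' outer faces on the other axis.

C is a rectangular picture frame lying in the x–z plane (depth along y). The opening is 561 mm wide (x) by 321 mm tall (z), surrounded by a border 35 mm wide on all four sides. The frame is 15 mm deep and is made of two full-height vertical stiles with two horizontal rails fitted between them.

Three stools sit around the table at the −y, +y, −x sides. The picture frame is on top of the table.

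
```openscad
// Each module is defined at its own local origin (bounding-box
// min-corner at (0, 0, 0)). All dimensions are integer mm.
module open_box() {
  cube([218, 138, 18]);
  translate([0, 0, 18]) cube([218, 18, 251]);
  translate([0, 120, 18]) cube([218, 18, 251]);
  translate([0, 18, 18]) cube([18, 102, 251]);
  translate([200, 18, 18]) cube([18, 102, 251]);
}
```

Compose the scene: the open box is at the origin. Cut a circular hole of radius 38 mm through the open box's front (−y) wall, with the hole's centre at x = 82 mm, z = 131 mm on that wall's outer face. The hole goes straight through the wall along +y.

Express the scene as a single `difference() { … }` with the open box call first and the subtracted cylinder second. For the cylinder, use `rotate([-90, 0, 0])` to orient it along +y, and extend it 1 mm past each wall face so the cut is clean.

difference() {
  open_box();
  translate([82, -1, 131]) rotate([-90, 0, 0]) cylinder(h = 20, r = 38);
}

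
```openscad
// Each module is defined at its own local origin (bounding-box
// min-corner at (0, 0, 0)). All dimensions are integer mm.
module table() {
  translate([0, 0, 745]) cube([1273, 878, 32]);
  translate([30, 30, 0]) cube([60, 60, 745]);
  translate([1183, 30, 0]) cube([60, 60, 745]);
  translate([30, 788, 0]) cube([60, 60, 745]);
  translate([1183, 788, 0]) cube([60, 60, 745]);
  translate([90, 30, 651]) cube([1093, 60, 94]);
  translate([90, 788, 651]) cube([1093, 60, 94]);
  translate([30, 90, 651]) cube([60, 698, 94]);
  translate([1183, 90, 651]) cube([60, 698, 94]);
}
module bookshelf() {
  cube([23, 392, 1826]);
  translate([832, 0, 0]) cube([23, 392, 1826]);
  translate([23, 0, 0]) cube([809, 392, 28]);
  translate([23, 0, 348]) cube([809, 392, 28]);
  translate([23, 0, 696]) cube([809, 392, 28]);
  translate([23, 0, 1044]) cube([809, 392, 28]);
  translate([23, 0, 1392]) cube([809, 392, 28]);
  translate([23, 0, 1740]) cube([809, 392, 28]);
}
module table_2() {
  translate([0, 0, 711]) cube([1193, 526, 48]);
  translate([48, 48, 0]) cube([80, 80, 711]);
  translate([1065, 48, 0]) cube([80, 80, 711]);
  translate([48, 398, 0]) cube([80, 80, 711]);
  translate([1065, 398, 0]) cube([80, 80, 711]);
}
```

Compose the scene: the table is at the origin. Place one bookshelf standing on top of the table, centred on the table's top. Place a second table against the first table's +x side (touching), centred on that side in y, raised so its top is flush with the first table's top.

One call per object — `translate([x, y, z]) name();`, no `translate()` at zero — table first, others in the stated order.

table();
translate([209, 243, 777]) bookshelf();
translate([1273, 176, 18]) table_2();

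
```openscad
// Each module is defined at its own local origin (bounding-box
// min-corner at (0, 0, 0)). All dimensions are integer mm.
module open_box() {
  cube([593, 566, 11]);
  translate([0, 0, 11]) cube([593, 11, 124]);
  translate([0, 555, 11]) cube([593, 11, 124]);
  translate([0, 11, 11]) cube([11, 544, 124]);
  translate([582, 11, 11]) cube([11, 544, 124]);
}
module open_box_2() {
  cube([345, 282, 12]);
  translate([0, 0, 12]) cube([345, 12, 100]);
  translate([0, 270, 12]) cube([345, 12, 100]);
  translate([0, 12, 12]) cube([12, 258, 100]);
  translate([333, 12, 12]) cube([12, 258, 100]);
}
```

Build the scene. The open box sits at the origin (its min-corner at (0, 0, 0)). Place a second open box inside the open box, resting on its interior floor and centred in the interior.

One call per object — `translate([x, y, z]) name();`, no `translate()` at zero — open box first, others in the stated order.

open_box();
translate([124, 142, 11]) open_box_2();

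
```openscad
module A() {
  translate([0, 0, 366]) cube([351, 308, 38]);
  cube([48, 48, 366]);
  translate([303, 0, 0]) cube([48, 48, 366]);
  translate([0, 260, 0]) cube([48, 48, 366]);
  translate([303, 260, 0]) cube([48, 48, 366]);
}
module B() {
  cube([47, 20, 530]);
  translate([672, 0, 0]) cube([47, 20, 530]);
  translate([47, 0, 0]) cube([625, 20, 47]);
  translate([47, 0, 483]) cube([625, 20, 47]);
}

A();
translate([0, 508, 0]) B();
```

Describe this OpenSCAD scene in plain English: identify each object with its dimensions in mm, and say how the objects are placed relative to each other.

A is a four-legged stool. The seat is 351×308 mm, 38 mm thick, top at z = 404 mm. It stands on four square legs, each 48×48 mm in cross-section, from z = 0 to the seat underside, each flush with a corner of the seat.

B is a rectangular picture frame lying in the x–z plane (depth along y). The opening is 625 mm wide (x) by 436 mm tall (z), surrounded by a border 47 mm wide on all four sides. The frame is 20 mm deep and is made of two full-height vertical stiles with two horizontal rails fitted between them.

The picture frame is on the floor beside the stool on its +y side.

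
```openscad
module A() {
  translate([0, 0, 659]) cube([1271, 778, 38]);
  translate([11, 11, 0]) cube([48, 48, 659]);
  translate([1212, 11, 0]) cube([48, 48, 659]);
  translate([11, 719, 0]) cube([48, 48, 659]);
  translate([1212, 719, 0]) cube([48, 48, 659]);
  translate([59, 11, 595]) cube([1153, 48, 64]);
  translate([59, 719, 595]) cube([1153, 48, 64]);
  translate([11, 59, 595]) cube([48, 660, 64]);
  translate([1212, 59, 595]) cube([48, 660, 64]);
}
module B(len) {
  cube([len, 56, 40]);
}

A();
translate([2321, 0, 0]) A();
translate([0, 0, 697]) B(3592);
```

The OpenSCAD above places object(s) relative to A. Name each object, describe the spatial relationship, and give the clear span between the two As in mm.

A is a table. B is a beam. A beam spans the tops of two tables. The clear span between the two tables is 1050 mm.

Second table starts at x = 2321; first ends at x = 1271; clear span = 2321 − 1271 = 1050 mm.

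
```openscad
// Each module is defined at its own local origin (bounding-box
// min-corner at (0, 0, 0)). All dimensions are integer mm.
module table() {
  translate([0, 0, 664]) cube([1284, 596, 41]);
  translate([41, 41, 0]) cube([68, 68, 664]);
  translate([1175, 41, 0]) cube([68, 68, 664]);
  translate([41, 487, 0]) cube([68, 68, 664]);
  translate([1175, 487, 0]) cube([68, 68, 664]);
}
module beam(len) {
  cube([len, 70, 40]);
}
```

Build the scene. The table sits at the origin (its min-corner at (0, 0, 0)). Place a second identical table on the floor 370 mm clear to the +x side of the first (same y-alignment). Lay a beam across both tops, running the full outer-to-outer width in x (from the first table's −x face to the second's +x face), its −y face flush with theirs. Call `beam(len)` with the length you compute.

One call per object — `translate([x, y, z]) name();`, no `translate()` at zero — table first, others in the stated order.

table();
translate([1654, 0, 0]) table();
translate([0, 0, 705]) beam(2938);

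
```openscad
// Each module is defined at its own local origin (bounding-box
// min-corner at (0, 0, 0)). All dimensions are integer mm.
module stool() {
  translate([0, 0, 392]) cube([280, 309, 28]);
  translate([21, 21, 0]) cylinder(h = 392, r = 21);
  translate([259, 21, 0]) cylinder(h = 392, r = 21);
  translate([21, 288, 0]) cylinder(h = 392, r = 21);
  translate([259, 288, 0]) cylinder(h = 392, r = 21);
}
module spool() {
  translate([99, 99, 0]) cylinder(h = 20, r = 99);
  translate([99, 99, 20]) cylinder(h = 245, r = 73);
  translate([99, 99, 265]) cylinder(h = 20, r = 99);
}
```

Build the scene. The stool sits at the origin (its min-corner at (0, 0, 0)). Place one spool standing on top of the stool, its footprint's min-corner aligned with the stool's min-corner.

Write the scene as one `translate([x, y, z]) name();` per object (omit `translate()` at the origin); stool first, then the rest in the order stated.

stool();
translate([0, 0, 420]) spool();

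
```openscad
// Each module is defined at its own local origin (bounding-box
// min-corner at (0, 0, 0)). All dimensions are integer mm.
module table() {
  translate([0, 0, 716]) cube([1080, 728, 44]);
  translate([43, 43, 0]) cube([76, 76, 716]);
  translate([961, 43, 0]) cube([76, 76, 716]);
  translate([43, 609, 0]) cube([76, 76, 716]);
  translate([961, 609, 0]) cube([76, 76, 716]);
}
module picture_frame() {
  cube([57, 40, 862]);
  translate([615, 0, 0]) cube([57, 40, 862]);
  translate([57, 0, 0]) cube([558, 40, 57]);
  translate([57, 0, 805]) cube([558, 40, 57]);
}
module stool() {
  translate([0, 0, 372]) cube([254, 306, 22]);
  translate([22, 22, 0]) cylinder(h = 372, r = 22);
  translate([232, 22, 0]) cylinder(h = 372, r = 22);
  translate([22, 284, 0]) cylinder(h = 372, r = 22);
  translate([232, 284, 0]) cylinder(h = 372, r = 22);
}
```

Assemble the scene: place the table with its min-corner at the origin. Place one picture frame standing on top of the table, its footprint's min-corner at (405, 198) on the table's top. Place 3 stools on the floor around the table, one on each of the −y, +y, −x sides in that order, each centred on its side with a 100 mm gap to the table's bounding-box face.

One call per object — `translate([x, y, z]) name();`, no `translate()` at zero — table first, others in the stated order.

table();
translate([405, 198, 760]) picture_frame();
translate([413, -406, 0]) stool();
translate([413, 828, 0]) stool();
translate([-354, 211, 0]) stool();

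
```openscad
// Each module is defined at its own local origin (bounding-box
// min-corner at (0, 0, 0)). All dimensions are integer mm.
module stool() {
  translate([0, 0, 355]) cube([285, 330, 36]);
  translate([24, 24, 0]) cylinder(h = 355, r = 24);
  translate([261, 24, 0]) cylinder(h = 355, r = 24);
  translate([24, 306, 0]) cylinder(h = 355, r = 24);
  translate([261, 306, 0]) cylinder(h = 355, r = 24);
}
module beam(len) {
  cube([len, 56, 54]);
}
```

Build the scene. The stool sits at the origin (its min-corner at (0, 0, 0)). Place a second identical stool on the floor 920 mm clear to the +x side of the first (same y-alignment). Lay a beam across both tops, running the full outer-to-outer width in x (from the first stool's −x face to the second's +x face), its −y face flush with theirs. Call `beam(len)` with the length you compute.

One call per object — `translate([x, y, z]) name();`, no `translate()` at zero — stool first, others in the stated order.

stool();
translate([1205, 0, 0]) stool();
translate([0, 0, 391]) beam(1490);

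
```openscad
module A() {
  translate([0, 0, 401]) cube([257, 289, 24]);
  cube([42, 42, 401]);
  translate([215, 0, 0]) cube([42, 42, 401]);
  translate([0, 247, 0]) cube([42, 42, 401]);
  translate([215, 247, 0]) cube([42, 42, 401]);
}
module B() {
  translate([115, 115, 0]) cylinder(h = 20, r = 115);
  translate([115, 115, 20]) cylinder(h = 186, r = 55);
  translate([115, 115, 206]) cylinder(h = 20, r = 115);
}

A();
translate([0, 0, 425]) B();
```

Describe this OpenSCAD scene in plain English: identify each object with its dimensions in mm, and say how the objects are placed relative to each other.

A is a four-legged stool. The seat is a 257×289×24 mm slab whose top surface is at z = 425 mm; four square legs, each 42×42 mm in cross-section, run from the floor (z = 0) to the underside of the seat, each flush with a corner of the seat.

B is a spool: two coaxial disc flanges of radius 115 mm and thickness 20 mm, joined by a core cylinder of radius 55 mm and height 186 mm. The lower flange rests on z = 0 and the three cylinders share a vertical axis.

The spool is on top of the stool.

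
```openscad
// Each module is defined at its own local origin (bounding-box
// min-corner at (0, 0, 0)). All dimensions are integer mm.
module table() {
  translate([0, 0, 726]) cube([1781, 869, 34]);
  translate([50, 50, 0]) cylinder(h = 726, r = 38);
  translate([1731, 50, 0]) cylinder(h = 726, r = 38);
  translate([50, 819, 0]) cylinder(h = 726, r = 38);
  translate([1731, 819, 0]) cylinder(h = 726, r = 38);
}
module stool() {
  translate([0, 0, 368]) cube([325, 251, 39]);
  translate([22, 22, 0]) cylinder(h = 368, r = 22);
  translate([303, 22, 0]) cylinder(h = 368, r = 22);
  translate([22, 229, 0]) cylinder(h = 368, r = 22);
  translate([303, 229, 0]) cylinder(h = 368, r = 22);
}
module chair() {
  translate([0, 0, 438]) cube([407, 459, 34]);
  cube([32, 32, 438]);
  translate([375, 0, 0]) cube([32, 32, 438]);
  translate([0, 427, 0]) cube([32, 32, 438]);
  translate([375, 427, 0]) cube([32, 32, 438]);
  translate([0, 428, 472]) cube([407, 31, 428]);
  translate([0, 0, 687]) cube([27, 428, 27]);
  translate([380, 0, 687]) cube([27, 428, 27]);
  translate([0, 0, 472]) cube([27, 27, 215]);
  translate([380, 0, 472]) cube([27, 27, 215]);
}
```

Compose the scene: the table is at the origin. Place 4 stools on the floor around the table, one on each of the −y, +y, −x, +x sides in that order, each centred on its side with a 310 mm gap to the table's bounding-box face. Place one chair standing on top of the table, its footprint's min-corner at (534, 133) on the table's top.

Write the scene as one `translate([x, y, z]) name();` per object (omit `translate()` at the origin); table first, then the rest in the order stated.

table();
translate([728, -561, 0]) stool();
translate([728, 1179, 0]) stool();
translate([-635, 309, 0]) stool();
translate([2091, 309, 0]) stool();
translate([534, 133, 760]) chair();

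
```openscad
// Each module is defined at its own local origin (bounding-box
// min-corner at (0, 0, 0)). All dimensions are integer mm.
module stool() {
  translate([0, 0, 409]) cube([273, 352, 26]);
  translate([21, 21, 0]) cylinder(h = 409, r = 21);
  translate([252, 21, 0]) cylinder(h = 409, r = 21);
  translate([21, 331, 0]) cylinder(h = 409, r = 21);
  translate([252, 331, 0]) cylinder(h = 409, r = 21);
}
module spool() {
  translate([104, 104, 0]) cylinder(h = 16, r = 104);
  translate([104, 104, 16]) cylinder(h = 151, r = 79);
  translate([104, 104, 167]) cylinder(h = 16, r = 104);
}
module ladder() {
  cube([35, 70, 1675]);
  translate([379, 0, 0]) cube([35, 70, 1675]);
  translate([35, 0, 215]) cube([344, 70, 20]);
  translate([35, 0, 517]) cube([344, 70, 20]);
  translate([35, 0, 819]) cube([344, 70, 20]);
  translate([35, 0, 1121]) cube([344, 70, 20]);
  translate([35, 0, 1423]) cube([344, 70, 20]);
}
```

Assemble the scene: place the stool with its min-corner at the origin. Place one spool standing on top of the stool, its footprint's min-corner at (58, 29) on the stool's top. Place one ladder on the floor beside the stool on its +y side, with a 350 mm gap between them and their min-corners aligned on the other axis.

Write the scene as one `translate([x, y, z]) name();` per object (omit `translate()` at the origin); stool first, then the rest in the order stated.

stool();
translate([58, 29, 435]) spool();
translate([0, 702, 0]) ladder();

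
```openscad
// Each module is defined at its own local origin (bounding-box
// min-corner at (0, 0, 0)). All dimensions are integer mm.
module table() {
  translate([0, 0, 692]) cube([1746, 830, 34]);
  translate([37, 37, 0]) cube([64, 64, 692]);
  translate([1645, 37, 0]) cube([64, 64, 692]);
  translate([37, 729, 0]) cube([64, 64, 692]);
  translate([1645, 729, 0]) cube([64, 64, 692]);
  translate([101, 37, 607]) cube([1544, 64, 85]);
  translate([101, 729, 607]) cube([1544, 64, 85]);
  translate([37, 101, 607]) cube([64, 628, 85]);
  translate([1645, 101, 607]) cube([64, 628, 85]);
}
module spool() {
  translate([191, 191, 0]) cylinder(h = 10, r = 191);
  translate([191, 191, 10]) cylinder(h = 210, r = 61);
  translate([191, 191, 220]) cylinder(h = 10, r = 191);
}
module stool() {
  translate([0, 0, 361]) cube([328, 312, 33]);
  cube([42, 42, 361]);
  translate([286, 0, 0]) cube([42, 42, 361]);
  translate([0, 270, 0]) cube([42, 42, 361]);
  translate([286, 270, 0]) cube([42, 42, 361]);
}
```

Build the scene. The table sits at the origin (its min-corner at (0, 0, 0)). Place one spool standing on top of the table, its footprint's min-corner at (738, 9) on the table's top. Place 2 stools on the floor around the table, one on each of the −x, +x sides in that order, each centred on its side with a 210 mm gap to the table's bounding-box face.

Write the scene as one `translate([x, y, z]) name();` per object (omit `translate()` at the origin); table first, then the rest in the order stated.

table();
translate([738, 9, 726]) spool();
translate([-538, 259, 0]) stool();
translate([1956, 259, 0]) stool();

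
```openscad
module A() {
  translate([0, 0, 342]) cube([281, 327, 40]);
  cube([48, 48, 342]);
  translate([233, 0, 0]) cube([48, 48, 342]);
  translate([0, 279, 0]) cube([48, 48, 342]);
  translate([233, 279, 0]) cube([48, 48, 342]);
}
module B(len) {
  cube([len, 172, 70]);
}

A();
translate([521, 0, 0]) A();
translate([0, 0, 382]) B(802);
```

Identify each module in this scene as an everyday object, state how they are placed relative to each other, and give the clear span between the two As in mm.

Second stool starts at x = 521; first ends at x = 281; clear span = 521 − 281 = 240 mm.

A is a stool. B is a beam. A beam spans the tops of two stools. The clear span between the two stools is 240 mm.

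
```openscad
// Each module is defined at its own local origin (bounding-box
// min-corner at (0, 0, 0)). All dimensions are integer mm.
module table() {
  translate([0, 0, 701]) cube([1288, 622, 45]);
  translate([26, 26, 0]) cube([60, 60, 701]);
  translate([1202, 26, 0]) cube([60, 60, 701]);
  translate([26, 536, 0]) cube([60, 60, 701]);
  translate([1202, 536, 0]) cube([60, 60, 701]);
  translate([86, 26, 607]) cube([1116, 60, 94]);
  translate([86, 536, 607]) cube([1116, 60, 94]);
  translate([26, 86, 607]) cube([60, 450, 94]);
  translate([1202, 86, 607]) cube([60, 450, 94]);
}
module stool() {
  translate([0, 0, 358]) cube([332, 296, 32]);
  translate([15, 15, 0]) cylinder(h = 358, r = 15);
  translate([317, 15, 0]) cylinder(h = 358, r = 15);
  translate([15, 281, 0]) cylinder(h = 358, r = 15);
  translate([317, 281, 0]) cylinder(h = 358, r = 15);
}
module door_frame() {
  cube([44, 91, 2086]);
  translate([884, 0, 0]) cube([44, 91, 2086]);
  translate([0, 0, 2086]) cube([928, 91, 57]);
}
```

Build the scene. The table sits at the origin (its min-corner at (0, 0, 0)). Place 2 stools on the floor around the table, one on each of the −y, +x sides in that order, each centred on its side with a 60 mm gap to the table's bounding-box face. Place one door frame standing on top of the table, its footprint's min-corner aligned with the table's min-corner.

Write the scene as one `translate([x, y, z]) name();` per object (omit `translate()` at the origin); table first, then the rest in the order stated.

table();
translate([478, -356, 0]) stool();
translate([1348, 163, 0]) stool();
translate([0, 0, 746]) door_frame();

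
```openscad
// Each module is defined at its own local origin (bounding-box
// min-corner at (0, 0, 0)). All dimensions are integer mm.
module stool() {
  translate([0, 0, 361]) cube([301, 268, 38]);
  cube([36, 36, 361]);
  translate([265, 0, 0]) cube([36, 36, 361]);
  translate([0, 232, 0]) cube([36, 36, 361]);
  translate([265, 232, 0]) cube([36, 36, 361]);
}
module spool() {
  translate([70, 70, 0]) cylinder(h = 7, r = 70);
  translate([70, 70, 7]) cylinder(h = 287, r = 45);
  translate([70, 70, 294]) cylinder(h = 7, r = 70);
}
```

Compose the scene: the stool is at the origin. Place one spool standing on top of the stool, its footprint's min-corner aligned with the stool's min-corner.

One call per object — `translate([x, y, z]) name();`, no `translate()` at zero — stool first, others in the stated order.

stool();
translate([0, 0, 399]) spool();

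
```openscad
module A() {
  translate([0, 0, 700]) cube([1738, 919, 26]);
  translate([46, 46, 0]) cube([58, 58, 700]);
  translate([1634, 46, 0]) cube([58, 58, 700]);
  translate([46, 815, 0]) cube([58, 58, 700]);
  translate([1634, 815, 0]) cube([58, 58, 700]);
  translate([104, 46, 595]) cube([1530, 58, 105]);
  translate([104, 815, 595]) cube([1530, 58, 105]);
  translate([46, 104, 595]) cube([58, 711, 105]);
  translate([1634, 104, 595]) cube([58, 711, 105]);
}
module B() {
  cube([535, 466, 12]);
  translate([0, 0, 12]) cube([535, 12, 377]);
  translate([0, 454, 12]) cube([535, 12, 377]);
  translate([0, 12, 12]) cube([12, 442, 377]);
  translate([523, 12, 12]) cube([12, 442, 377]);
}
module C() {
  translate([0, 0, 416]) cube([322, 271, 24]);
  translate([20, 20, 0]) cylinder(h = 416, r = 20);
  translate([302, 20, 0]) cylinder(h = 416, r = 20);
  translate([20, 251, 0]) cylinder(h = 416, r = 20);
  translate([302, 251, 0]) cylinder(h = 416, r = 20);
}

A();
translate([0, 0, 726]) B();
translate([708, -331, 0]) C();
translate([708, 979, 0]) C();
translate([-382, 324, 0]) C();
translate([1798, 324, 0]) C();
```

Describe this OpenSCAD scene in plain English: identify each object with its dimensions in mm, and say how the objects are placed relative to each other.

A is a table with a 1738×919 mm rectangular top, 26 mm thick, top surface at z = 726 mm, supported by four 58×58 mm square legs, each inset 46 mm from the nearest pair of top edges, running from the floor. Four apron rails, 58 mm thick and 105 mm tall, run between adjacent legs with their top edges flush with the underside of the top and their outer faces flush with the legs' outer faces.

B is an open storage box with external size 535×466×389 mm and wall thickness 12 mm (the base is also 12 mm thick). The base covers the whole footprint; the four walls stand on the base, with the y-facing walls full-width and the x-facing walls fitting between their inner faces.

C is a simple wooden stool: a rectangular seat 322 mm (x) by 271 mm (y), 24 mm thick, top face at z = 440 mm, on four round legs, each 40 mm in diameter. The legs rest on z = 0, each leg's axis is inset half a diameter from the nearest pair of seat edges (so the leg's bounding box is flush with the corner).

The open box is on top of the table. Four stools sit around the table at the −y, +y, −x, +x sides.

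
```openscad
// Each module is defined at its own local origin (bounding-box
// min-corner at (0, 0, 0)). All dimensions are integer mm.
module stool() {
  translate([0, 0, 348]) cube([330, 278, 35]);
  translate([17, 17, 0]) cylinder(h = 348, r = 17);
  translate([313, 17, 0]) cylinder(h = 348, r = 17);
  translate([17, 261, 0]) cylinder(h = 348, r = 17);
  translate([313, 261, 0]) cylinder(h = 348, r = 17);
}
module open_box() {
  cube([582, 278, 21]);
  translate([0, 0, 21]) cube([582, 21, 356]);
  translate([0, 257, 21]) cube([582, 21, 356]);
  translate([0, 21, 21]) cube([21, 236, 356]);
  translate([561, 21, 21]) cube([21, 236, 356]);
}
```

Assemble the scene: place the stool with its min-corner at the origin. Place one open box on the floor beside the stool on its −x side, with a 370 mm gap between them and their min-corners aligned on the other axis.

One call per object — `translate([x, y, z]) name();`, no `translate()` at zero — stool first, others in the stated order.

stool();
translate([-952, 0, 0]) open_box();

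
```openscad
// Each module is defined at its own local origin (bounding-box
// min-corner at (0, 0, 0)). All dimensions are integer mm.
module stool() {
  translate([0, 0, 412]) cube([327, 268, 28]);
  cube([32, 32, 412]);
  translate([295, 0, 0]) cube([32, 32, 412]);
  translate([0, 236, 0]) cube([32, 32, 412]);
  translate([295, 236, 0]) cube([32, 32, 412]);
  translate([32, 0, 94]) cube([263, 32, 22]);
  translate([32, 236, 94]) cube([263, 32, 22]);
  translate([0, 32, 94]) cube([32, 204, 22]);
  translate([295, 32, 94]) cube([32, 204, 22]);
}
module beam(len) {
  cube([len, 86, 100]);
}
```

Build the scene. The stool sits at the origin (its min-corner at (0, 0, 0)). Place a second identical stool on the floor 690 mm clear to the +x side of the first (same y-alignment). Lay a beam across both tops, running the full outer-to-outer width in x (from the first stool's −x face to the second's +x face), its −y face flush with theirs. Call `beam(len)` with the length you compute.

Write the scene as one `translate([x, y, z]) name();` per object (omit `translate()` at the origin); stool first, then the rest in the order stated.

stool();
translate([1017, 0, 0]) stool();
translate([0, 0, 440]) beam(1344);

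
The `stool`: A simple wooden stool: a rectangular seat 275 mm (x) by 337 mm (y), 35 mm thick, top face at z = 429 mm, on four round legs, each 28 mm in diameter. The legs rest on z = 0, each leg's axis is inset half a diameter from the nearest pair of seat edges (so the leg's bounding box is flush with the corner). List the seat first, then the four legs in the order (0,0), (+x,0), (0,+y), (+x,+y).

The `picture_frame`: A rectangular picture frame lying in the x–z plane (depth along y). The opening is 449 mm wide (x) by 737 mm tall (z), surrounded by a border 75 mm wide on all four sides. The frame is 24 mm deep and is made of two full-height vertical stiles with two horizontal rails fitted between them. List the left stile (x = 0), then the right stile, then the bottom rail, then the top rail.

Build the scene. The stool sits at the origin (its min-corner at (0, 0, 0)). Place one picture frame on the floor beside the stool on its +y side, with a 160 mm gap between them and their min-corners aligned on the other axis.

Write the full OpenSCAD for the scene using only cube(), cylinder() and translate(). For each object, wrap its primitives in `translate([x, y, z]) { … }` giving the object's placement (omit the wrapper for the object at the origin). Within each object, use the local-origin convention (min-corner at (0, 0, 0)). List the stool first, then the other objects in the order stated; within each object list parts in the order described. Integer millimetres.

translate([0, 0, 394]) cube([275, 337, 35]);
translate([14, 14, 0]) cylinder(h = 394, r = 14);
translate([261, 14, 0]) cylinder(h = 394, r = 14);
translate([14, 323, 0]) cylinder(h = 394, r = 14);
translate([261, 323, 0]) cylinder(h = 394, r = 14);
translate([0, 497, 0]) {
  cube([75, 24, 887]);
  translate([524, 0, 0]) cube([75, 24, 887]);
  translate([75, 0, 0]) cube([449, 24, 75]);
  translate([75, 0, 812]) cube([449, 24, 75]);
}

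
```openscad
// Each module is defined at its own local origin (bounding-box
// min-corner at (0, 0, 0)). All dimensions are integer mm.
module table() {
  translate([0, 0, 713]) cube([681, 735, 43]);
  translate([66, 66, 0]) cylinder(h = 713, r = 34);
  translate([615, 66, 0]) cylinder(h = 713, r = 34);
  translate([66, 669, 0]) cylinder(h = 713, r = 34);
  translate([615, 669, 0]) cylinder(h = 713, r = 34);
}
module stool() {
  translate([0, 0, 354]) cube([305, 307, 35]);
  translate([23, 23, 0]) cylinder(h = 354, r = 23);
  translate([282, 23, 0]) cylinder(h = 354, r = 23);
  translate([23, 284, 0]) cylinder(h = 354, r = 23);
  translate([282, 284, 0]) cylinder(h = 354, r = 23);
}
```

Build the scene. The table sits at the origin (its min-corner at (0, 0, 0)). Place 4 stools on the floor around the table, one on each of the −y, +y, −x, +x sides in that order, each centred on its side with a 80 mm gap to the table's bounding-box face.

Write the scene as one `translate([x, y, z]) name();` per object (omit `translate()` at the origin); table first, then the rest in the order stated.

table();
translate([188, -387, 0]) stool();
translate([188, 815, 0]) stool();
translate([-385, 214, 0]) stool();
translate([761, 214, 0]) stool();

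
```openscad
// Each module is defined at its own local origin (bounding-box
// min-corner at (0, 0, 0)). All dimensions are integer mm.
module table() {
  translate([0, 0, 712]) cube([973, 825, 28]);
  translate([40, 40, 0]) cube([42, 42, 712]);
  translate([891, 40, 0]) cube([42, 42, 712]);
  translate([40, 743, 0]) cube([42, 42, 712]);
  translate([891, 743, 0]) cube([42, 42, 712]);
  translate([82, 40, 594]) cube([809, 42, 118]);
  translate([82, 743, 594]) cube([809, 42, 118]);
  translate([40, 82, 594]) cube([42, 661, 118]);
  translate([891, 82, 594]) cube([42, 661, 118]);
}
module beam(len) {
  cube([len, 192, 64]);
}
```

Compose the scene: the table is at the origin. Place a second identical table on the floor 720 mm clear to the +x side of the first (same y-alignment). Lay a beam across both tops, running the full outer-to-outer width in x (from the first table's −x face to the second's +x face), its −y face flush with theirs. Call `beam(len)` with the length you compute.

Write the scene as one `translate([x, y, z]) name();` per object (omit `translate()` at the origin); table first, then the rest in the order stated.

table();
translate([1693, 0, 0]) table();
translate([0, 0, 740]) beam(2666);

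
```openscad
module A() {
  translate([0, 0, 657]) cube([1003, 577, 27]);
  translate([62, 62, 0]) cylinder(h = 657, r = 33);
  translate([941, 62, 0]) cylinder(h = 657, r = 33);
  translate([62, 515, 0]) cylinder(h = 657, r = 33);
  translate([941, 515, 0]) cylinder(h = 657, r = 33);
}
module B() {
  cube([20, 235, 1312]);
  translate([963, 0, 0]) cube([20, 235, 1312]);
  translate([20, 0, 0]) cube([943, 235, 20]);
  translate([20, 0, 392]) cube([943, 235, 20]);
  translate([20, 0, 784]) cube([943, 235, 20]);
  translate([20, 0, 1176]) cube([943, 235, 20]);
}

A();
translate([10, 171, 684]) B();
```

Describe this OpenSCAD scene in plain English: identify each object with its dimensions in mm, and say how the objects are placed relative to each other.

A is a table with a 1003×577 mm rectangular top, 27 mm thick, top surface at z = 684 mm, supported by four round legs of 66 mm diameter, each leg's bounding box inset 29 mm from the nearest pair of top edges, running from the floor.

B is a bookshelf 983 mm wide overall, 235 mm deep and 1312 mm tall. The two sides are 20 mm thick vertical panels. 4 horizontal shelves of 20 mm thickness span between the inner faces of the sides; the lowest shelf sits on the floor and shelves are stacked with a clear vertical gap of 372 mm between each pair.

The bookshelf is on top of the table, centred.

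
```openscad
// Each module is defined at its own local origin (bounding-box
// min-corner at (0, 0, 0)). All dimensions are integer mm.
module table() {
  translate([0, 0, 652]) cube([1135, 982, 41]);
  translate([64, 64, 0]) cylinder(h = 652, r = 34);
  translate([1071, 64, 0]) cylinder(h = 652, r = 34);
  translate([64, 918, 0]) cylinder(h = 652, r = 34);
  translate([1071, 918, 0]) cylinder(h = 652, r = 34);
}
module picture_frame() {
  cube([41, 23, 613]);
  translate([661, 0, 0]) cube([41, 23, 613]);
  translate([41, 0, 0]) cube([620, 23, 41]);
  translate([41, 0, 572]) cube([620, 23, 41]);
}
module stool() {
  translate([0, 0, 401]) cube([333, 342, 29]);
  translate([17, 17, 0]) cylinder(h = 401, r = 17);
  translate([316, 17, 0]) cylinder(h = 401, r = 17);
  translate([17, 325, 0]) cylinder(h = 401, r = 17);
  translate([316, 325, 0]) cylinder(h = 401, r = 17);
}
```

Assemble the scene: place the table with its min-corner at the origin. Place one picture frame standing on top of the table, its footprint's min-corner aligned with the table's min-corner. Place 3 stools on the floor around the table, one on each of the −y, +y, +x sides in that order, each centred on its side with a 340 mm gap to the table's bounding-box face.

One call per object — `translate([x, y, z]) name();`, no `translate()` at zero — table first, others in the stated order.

table();
translate([0, 0, 693]) picture_frame();
translate([401, -682, 0]) stool();
translate([401, 1322, 0]) stool();
translate([1475, 320, 0]) stool();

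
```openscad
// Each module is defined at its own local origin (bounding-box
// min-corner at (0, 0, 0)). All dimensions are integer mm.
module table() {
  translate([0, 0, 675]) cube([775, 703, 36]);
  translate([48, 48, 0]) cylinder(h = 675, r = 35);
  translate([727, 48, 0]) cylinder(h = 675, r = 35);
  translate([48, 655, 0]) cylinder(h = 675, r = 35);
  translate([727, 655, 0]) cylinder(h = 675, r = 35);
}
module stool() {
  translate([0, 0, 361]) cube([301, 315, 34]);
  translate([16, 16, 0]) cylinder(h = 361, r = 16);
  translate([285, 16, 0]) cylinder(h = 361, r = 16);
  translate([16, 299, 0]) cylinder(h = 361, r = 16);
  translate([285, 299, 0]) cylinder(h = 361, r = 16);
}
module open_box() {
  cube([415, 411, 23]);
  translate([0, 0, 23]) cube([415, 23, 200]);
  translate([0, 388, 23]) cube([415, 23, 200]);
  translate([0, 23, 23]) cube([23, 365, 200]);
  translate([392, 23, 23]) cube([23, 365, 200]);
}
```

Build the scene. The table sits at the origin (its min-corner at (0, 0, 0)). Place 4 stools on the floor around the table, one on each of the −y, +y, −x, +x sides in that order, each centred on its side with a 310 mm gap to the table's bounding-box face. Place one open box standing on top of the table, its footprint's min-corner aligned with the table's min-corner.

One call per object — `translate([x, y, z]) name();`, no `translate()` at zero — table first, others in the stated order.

table();
translate([237, -625, 0]) stool();
translate([237, 1013, 0]) stool();
translate([-611, 194, 0]) stool();
translate([1085, 194, 0]) stool();
translate([0, 0, 711]) open_box();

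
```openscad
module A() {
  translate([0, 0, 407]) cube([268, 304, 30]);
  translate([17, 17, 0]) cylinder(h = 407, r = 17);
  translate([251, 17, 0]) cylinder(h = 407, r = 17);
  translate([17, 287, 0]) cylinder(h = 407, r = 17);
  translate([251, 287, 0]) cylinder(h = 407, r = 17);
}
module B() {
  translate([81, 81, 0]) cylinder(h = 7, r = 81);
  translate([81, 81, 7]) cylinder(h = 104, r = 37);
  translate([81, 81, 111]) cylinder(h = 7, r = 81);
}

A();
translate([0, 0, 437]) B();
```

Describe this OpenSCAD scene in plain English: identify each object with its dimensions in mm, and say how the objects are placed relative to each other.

A is a four-legged stool. The seat is 268×304 mm, 30 mm thick, top at z = 437 mm. It stands on four round legs, each 34 mm in diameter, from z = 0 to the seat underside, each leg's axis is inset half a diameter from the nearest pair of seat edges (so the leg's bounding box is flush with the corner).

B is a spool: two coaxial disc flanges of radius 81 mm and thickness 7 mm, joined by a core cylinder of radius 37 mm and height 104 mm. The lower flange rests on z = 0 and the three cylinders share a vertical axis.

The spool is on top of the stool.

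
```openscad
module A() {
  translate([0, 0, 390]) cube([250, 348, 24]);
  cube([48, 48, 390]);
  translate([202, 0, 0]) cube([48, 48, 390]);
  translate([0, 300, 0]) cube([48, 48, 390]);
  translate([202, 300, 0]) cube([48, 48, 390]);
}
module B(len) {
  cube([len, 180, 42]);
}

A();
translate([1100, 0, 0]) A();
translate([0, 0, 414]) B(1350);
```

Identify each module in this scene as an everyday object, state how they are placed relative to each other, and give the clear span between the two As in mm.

Second stool starts at x = 1100; first ends at x = 250; clear span = 1100 − 250 = 850 mm.

A is a stool. B is a beam. A beam spans the tops of two stools. The clear span between the two stools is 850 mm.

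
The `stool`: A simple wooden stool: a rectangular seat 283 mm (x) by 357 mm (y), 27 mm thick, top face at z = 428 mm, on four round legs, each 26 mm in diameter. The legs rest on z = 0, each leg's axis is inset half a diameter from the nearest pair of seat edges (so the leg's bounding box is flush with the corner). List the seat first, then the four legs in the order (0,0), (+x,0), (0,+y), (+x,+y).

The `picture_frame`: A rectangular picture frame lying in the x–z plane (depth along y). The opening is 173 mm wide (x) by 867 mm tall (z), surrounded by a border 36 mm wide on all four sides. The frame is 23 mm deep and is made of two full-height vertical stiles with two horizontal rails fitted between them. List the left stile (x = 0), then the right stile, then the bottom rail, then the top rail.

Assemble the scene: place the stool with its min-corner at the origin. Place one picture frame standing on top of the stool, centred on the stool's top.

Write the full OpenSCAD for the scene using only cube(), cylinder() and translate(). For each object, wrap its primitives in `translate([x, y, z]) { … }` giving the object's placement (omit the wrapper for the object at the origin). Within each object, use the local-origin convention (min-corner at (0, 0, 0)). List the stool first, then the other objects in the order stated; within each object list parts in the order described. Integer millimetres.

translate([0, 0, 401]) cube([283, 357, 27]);
translate([13, 13, 0]) cylinder(h = 401, r = 13);
translate([270, 13, 0]) cylinder(h = 401, r = 13);
translate([13, 344, 0]) cylinder(h = 401, r = 13);
translate([270, 344, 0]) cylinder(h = 401, r = 13);
translate([19, 167, 428]) {
  cube([36, 23, 939]);
  translate([209, 0, 0]) cube([36, 23, 939]);
  translate([36, 0, 0]) cube([173, 23, 36]);
  translate([36, 0, 903]) cube([173, 23, 36]);
}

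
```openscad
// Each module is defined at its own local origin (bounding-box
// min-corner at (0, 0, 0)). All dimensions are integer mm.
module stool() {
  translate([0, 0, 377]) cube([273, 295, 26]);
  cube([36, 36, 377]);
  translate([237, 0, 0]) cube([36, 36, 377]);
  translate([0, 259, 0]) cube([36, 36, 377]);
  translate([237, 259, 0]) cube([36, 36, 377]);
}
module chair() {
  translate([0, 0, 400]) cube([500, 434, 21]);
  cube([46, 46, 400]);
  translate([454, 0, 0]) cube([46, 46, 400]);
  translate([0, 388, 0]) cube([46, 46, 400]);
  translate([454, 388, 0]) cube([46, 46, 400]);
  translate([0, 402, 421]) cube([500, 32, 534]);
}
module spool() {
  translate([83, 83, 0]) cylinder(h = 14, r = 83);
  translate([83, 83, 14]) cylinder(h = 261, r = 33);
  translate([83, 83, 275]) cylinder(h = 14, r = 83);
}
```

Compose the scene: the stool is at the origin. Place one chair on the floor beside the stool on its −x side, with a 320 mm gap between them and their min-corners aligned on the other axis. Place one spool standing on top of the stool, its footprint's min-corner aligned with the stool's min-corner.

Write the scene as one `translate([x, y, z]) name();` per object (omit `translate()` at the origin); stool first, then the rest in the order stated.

stool();
translate([-820, 0, 0]) chair();
translate([0, 0, 403]) spool();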